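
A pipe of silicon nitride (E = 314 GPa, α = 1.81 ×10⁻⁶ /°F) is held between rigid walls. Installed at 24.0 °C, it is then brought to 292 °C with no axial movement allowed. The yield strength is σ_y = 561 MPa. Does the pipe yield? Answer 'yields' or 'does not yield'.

does not yield

α = 1.81×10⁻⁶/°F × 9/5 = 3.26×10⁻⁶/K.
ΔT = 268.0 K. Constrained thermal stress σ = E·α·ΔT = 314.0×10³ MPa × 3.26×10⁻⁶ × 268.0 = 274 MPa (compressive).
Compare to σ_y = 561 MPa: σ < σ_y, so it does not yield.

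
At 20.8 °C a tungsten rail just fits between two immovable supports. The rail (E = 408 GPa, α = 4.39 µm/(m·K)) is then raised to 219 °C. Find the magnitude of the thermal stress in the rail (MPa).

355 MPa

ΔT = 198.2 K. Constrained thermal stress σ = E·α·ΔT = 408.0×10³ MPa × 4.39×10⁻⁶ × 198.2 = 355 MPa (compressive).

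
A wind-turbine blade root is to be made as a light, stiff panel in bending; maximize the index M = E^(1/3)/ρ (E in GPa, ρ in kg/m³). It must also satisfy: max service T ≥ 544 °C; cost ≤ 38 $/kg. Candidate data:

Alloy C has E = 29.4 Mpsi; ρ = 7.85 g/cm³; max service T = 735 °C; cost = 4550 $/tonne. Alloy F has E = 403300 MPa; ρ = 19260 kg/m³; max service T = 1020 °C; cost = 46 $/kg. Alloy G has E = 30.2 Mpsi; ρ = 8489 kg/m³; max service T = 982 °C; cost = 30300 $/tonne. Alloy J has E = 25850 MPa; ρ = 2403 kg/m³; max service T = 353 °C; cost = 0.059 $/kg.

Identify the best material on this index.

alloy C

Screen on constraints: max service T ≥ 544 °C; cost ≤ 38 $/kg. Survivors: alloy C, alloy G.
After converting to SI:
  alloy C: E = 202.7 GPa, ρ = 7850 kg/m³
  alloy G: E = 208.2 GPa, ρ = 8489 kg/m³
  alloy C: M = 0.748×10⁻³
  alloy G: M = 0.698×10⁻³
Alloy C ranks first.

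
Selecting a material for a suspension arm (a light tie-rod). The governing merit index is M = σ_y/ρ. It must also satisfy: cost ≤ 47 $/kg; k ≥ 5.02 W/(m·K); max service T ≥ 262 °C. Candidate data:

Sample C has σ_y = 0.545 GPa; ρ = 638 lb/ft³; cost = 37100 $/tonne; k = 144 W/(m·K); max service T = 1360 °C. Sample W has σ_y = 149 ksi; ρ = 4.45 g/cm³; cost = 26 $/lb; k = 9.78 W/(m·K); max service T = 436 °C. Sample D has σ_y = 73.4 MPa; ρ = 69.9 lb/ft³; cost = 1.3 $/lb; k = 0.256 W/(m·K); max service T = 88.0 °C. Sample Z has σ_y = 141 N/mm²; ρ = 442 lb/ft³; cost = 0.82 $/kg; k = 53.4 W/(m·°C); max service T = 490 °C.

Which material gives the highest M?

Screen on constraints: cost ≤ 47 $/kg; k ≥ 5.02 W/(m·K); max service T ≥ 262 °C. Survivors: sample C, sample Z.
In SI units:
  sample C: σ_y = 545.0 MPa, ρ = 10220 kg/m³
  sample Z: σ_y = 141.0 MPa, ρ = 7080 kg/m³
  sample C: M = 53.3 kN·m/kg
  sample Z: M = 19.9 kN·m/kg
Sample C has the largest M.

sample C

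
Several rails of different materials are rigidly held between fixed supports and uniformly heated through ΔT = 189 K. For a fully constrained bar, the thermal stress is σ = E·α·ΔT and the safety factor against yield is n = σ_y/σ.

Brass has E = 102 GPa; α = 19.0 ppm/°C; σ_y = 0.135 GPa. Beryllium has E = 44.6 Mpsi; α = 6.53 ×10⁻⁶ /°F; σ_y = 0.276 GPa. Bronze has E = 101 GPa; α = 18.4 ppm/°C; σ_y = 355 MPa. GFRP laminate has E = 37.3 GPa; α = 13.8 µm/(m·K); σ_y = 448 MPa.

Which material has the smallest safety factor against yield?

brass

In consistent units (E in GPa, α in ×10⁻⁶/K, σ_y in MPa):
  brass: E = 102.0, α = 19.0, σ_y = 135.0 → σ = 366 MPa, n = 0.369
  beryllium: E = 307.5, α = 11.8, σ_y = 276.0 → σ = 683 MPa, n = 0.404
  bronze: E = 101.0, α = 18.4, σ_y = 355.0 → σ = 351 MPa, n = 1.01
  GFRP laminate: E = 37.30, α = 13.8, σ_y = 448.0 → σ = 97.3 MPa, n = 4.60
Smallest n: brass with n = 0.369.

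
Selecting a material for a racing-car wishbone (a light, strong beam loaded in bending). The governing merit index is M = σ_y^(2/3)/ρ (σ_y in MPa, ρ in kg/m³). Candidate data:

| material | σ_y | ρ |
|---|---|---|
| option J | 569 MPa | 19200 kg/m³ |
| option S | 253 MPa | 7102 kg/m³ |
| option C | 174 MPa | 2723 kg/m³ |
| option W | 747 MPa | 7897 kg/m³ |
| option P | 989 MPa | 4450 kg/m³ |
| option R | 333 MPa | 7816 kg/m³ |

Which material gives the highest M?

option P

Computing M directly (units already consistent):
  option P: M = 22.3×10⁻³
  option C: M = 11.4×10⁻³
  option W: M = 10.4×10⁻³
  option R: M = 6.15×10⁻³
  option S: M = 5.63×10⁻³
  option J: M = 3.58×10⁻³
The maximum is for option P.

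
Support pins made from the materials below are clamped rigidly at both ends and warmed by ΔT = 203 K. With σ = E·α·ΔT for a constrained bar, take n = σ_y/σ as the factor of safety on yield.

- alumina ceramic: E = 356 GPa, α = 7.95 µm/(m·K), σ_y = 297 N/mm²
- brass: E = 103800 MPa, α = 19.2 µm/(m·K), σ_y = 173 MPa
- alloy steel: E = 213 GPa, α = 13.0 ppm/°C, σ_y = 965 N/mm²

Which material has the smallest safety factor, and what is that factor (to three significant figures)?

brass, n = 0.428

Per material, after unit conversion:
  alumina ceramic: E = 356.0, α = 7.95, σ_y = 297.0 → σ = 575 MPa, n = 0.517
  brass: E = 103.8, α = 19.2, σ_y = 173.0 → σ = 405 MPa, n = 0.428
  alloy steel: E = 213.0, α = 13.0, σ_y = 965.0 → σ = 562 MPa, n = 1.72
Brass has the lowest safety factor, n = 0.428.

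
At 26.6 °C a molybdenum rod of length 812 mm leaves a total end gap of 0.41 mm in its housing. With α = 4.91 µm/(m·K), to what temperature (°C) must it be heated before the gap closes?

129 °C

α·L₀·ΔT = 0.41 mm ⇒ ΔT = 0.41 / (4.91×10⁻⁶ × 812.0) = 102.8 K.
T = 26.6 + 102.8 = 129.4 °C.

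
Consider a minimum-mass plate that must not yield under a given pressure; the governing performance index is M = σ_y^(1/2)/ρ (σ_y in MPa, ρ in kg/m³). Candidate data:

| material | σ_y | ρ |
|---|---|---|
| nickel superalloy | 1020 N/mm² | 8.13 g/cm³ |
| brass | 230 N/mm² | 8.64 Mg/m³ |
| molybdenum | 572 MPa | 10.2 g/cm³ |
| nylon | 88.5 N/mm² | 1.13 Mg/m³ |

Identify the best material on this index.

nylon

Normalizing units and computing the index:
  nickel superalloy: σ_y = 1020 MPa, ρ = 8130 kg/m³
  brass: σ_y = 230.0 MPa, ρ = 8640 kg/m³
  molybdenum: σ_y = 572.0 MPa, ρ = 10200 kg/m³
  nylon: σ_y = 88.50 MPa, ρ = 1130 kg/m³
  nylon: M = 8.33×10⁻³
  nickel superalloy: M = 3.93×10⁻³
  molybdenum: M = 2.34×10⁻³
  brass: M = 1.76×10⁻³
Nylon ranks first.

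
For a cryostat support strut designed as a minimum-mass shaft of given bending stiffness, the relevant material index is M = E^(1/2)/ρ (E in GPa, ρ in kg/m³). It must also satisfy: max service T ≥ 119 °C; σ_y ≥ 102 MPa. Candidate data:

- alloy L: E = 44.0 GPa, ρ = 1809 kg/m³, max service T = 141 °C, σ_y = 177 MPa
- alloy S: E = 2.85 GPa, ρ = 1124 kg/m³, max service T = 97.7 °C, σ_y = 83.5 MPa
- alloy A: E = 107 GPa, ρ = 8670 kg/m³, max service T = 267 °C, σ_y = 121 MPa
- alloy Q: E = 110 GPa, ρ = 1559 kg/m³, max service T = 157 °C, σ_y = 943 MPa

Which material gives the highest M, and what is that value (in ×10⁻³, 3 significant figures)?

Screen on constraints: max service T ≥ 119 °C; σ_y ≥ 102 MPa. Survivors: alloy L, alloy A, alloy Q.
Computing M directly (units already consistent):
  alloy Q: M = 6.73×10⁻³
  alloy L: M = 3.67×10⁻³
  alloy A: M = 1.19×10⁻³
The maximum is for alloy Q.

alloy Q, M = 6.73×10⁻³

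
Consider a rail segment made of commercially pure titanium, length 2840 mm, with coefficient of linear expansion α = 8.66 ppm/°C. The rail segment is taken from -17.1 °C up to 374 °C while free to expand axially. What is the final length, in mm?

ΔT = 374 − (-17.1) = 391.1 K.
ΔL = α·L₀·ΔT = 8.66×10⁻⁶ × 2840 mm × 391.1 K = 9.62 mm.
L = L₀ + ΔL = 2840 + 9.62 = 2849.6 mm.

2849.6 mm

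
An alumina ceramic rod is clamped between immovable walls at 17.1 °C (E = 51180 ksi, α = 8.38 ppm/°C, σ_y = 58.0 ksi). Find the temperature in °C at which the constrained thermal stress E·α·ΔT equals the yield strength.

E = 51180 ksi = 352.9 GPa.
σ_y = 58.0 ksi = 399.9 MPa.
E·α·ΔT = 399.9 MPa ⇒ ΔT = 399.9 / (352.9×10³ × 8.38×10⁻⁶) = 135.2 K.
T = 17.1 + 135.2 = 152.3 °C.

152 °C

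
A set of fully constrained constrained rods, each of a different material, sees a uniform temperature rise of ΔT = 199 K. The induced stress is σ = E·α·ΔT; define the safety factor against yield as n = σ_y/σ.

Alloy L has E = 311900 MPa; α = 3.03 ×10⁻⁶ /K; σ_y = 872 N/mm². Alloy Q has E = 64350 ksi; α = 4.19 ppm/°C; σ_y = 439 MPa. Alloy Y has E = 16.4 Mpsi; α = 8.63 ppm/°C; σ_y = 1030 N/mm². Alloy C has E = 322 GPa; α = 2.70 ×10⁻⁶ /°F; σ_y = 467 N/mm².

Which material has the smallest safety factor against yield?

Converting E to GPa, α to ×10⁻⁶/K, σ_y to MPa, then σ and n for each:
  alloy L: E = 311.9, α = 3.03, σ_y = 872.0 → σ = 188 MPa, n = 4.64
  alloy Q: E = 443.7, α = 4.19, σ_y = 439.0 → σ = 370 MPa, n = 1.19
  alloy Y: E = 113.1, α = 8.63, σ_y = 1030 → σ = 194 MPa, n = 5.30
  alloy C: E = 322.0, α = 4.86, σ_y = 467.0 → σ = 311 MPa, n = 1.50
Smallest n: alloy Q with n = 1.19.

alloy Q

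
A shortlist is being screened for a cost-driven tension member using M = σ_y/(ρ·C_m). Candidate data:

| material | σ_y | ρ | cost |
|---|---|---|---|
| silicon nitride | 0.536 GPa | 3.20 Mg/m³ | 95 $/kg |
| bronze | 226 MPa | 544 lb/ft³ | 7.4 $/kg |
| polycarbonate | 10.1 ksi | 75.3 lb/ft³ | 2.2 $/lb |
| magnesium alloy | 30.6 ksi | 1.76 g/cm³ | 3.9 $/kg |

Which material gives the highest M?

magnesium alloy

After converting to SI:
  silicon nitride: σ_y = 536.0 MPa, ρ = 3200 kg/m³, cost = 95.00 $/kg
  bronze: σ_y = 226.0 MPa, ρ = 8714 kg/m³, cost = 7.400 $/kg
  polycarbonate: σ_y = 69.64 MPa, ρ = 1206 kg/m³, cost = 4.850 $/kg
  magnesium alloy: σ_y = 211.0 MPa, ρ = 1760 kg/m³, cost = 3.900 $/kg
  magnesium alloy: M = 30.7 kN·m per $
  polycarbonate: M = 11.9 kN·m per $
  bronze: M = 3.50 kN·m per $
  silicon nitride: M = 1.76 kN·m per $
Highest index: magnesium alloy.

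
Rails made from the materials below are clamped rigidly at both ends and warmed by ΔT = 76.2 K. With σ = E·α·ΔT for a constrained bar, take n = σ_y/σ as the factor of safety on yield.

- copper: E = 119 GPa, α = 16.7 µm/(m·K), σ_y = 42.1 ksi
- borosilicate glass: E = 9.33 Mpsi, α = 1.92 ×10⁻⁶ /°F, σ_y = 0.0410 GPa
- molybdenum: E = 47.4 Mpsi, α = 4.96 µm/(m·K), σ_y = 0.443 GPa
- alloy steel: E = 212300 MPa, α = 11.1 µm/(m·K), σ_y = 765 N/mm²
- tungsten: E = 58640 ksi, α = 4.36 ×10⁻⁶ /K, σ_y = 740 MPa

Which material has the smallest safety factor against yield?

copper

Converting E to GPa, α to ×10⁻⁶/K, σ_y to MPa, then σ and n for each:
  copper: E = 119.0, α = 16.7, σ_y = 290.3 → σ = 151 MPa, n = 1.92
  borosilicate glass: E = 64.33, α = 3.46, σ_y = 41.00 → σ = 16.9 MPa, n = 2.42
  molybdenum: E = 326.8, α = 4.96, σ_y = 443.0 → σ = 124 MPa, n = 3.59
  alloy steel: E = 212.3, α = 11.1, σ_y = 765.0 → σ = 180 MPa, n = 4.26
  tungsten: E = 404.3, α = 4.36, σ_y = 740.0 → σ = 134 MPa, n = 5.51
The minimum is copper at n = 1.92.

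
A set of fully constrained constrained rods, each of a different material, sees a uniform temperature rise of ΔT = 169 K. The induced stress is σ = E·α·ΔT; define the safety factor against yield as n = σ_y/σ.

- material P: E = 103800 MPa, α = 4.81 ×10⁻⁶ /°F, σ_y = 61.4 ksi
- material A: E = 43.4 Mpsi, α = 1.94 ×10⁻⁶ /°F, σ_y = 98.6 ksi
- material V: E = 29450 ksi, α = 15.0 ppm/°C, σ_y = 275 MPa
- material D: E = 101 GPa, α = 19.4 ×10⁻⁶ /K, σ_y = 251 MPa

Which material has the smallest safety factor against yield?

With everything in SI (GPa, ×10⁻⁶/K, MPa):
  material P: E = 103.8, α = 8.66, σ_y = 423.3 → σ = 152 MPa, n = 2.79
  material A: E = 299.2, α = 3.49, σ_y = 679.8 → σ = 177 MPa, n = 3.85
  material V: E = 203.1, α = 15.0, σ_y = 275.0 → σ = 515 MPa, n = 0.534
  material D: E = 101.0, α = 19.4, σ_y = 251.0 → σ = 331 MPa, n = 0.758
Material V has the lowest safety factor, n = 0.534.

material V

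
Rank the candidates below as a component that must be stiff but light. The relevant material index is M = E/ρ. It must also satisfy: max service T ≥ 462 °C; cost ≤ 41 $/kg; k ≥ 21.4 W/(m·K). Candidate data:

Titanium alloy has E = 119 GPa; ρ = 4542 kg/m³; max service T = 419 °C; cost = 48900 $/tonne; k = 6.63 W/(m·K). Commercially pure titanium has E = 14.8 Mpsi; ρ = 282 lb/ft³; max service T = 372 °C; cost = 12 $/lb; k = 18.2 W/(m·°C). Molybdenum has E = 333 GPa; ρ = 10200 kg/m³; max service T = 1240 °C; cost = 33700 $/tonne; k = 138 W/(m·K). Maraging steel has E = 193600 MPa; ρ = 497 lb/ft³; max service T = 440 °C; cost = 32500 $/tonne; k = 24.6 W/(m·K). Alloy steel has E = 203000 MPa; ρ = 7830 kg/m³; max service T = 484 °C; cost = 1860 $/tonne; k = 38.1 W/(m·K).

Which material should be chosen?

Screen on constraints: max service T ≥ 462 °C; cost ≤ 41 $/kg; k ≥ 21.4 W/(m·K). Survivors: molybdenum, alloy steel.
Normalizing units and computing the index:
  molybdenum: E = 333.0 GPa, ρ = 10200 kg/m³
  alloy steel: E = 203.0 GPa, ρ = 7830 kg/m³
  molybdenum: M = 32.6 MN·m/kg
  alloy steel: M = 25.9 MN·m/kg
Highest index: molybdenum.

molybdenum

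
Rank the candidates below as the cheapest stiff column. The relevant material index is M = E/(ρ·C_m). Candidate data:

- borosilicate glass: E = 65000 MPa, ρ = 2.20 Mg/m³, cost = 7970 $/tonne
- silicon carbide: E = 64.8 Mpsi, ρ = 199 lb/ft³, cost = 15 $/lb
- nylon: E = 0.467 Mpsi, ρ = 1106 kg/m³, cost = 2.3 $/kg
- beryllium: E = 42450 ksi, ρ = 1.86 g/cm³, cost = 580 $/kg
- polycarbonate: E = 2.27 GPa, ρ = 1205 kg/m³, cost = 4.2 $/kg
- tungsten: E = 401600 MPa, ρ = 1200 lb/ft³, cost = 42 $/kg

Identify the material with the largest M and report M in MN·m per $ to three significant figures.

Convert each candidate to consistent units, then evaluate M:
  borosilicate glass: E = 65.00 GPa, ρ = 2200 kg/m³, cost = 7.970 $/kg
  silicon carbide: E = 446.8 GPa, ρ = 3188 kg/m³, cost = 33.07 $/kg
  nylon: E = 3.220 GPa, ρ = 1106 kg/m³, cost = 2.300 $/kg
  beryllium: E = 292.7 GPa, ρ = 1860 kg/m³, cost = 580.0 $/kg
  polycarbonate: E = 2.270 GPa, ρ = 1205 kg/m³, cost = 4.200 $/kg
  tungsten: E = 401.6 GPa, ρ = 19220 kg/m³, cost = 42.00 $/kg
  silicon carbide: M = 4.24 MN·m per $
  borosilicate glass: M = 3.71 MN·m per $
  nylon: M = 1.27 MN·m per $
  tungsten: M = 0.497 MN·m per $
  polycarbonate: M = 0.449 MN·m per $
  beryllium: M = 0.271 MN·m per $
Silicon carbide has the largest M.

silicon carbide, M = 4.24 MN·m per $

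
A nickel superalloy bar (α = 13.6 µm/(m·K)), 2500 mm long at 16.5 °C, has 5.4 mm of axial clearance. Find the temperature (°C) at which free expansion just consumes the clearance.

175 °C

α·L₀·ΔT = 5.4 mm ⇒ ΔT = 5.4 / (13.6×10⁻⁶ × 2500.0) = 158.8 K.
T = 16.5 + 158.8 = 175.3 °C.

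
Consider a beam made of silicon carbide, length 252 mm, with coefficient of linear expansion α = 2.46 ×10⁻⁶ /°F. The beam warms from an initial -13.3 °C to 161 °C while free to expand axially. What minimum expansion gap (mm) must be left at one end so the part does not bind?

Convert α: 2.46×10⁻⁶/°F × (9/5) = 4.43×10⁻⁶/K.
ΔT = 161 − (-13.3) = 174.3 K.
ΔL = α·L₀·ΔT = 4.43×10⁻⁶ × 252 mm × 174.3 K = 0.194 mm.

0.194 mm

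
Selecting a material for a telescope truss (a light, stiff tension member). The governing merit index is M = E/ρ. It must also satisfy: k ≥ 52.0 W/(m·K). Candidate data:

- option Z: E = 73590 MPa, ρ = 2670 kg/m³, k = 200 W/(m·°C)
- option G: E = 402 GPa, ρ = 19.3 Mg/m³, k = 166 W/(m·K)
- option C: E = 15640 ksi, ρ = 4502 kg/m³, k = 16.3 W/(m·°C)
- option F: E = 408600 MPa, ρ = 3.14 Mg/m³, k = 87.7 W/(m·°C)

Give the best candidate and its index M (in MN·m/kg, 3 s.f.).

Screen on constraints: k ≥ 52.0 W/(m·K). Survivors: option Z, option G, option F.
Putting every candidate on a common basis:
  option Z: E = 73.59 GPa, ρ = 2670 kg/m³
  option G: E = 402.0 GPa, ρ = 19300 kg/m³
  option F: E = 408.6 GPa, ρ = 3140 kg/m³
  option F: M = 130 MN·m/kg
  option Z: M = 27.6 MN·m/kg
  option G: M = 20.8 MN·m/kg
Option F ranks first.

option F, M = 130 MN·m/kg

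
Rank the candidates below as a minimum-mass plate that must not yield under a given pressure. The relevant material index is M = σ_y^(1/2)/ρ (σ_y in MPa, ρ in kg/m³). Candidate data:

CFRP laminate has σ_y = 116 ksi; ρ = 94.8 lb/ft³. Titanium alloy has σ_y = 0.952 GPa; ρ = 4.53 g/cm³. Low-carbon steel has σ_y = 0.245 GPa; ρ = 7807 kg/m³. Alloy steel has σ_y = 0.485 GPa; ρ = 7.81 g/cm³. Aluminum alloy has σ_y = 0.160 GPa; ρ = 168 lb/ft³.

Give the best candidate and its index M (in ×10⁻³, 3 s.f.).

CFRP laminate, M = 18.6×10⁻³

Putting every candidate on a common basis:
  CFRP laminate: σ_y = 799.8 MPa, ρ = 1519 kg/m³
  titanium alloy: σ_y = 952.0 MPa, ρ = 4530 kg/m³
  low-carbon steel: σ_y = 245.0 MPa, ρ = 7807 kg/m³
  alloy steel: σ_y = 485.0 MPa, ρ = 7810 kg/m³
  aluminum alloy: σ_y = 160.0 MPa, ρ = 2691 kg/m³
  CFRP laminate: M = 18.6×10⁻³
  titanium alloy: M = 6.81×10⁻³
  aluminum alloy: M = 4.70×10⁻³
  alloy steel: M = 2.82×10⁻³
  low-carbon steel: M = 2.00×10⁻³
CFRP laminate ranks first.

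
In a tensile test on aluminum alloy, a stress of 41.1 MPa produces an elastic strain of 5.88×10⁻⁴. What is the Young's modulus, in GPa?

69.9 GPa

E = σ/ε = 41.1 MPa / 5.88×10⁻⁴ = 69900 MPa = 69.9 GPa.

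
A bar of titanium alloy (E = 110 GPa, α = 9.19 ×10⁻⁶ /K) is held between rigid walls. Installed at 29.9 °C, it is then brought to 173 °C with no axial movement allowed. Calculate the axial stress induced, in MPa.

145 MPa

ΔT = 143.1 K. Constrained thermal stress σ = E·α·ΔT = 110.0×10³ MPa × 9.19×10⁻⁶ × 143.1 = 145 MPa (compressive).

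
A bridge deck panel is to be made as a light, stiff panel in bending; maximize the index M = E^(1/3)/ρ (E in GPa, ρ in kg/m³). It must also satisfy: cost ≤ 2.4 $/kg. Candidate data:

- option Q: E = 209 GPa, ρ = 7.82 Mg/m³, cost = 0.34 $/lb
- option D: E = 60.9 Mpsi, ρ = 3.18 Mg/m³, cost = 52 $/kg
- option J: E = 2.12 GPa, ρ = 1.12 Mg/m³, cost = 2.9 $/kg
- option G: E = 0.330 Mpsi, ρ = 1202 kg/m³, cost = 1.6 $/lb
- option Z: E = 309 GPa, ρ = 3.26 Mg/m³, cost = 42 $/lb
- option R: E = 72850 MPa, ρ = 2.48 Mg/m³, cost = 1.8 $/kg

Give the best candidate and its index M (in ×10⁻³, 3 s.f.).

option R, M = 1.68×10⁻³

Screen on constraints: cost ≤ 2.4 $/kg. Survivors: option Q, option R.
After converting to SI:
  option Q: E = 209.0 GPa, ρ = 7820 kg/m³
  option R: E = 72.85 GPa, ρ = 2480 kg/m³
  option R: M = 1.68×10⁻³
  option Q: M = 0.759×10⁻³
Option R ranks first.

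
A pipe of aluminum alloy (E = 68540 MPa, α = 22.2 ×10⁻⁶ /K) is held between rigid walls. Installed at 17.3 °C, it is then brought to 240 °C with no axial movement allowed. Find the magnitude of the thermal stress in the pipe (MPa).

E = 68540 MPa = 68.54 GPa.
ΔT = 222.7 K. Constrained thermal stress σ = E·α·ΔT = 68.54×10³ MPa × 22.2×10⁻⁶ × 222.7 = 339 MPa (compressive).

339 MPa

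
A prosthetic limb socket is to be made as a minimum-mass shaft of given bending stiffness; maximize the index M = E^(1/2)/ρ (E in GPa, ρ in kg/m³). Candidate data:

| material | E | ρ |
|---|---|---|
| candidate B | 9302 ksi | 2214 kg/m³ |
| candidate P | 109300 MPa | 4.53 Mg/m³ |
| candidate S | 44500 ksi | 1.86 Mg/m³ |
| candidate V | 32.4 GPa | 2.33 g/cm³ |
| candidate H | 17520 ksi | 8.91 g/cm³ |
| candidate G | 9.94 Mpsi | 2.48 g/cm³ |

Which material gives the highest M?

candidate S

Putting every candidate on a common basis:
  candidate B: E = 64.14 GPa, ρ = 2214 kg/m³
  candidate P: E = 109.3 GPa, ρ = 4530 kg/m³
  candidate S: E = 306.8 GPa, ρ = 1860 kg/m³
  candidate V: E = 32.40 GPa, ρ = 2330 kg/m³
  candidate H: E = 120.8 GPa, ρ = 8910 kg/m³
  candidate G: E = 68.53 GPa, ρ = 2480 kg/m³
  candidate S: M = 9.42×10⁻³
  candidate B: M = 3.62×10⁻³
  candidate G: M = 3.34×10⁻³
  candidate V: M = 2.44×10⁻³
  candidate P: M = 2.31×10⁻³
  candidate H: M = 1.23×10⁻³
Highest index: candidate S.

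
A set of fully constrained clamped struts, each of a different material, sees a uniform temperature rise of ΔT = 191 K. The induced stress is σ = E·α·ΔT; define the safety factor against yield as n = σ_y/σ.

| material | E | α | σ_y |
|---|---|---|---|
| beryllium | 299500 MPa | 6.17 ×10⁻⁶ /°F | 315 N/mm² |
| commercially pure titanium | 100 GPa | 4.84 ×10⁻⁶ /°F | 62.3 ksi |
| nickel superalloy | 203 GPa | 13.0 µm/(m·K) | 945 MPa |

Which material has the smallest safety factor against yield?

beryllium

In consistent units (E in GPa, α in ×10⁻⁶/K, σ_y in MPa):
  beryllium: E = 299.5, α = 11.1, σ_y = 315.0 → σ = 635 MPa, n = 0.496
  commercially pure titanium: E = 100.0, α = 8.71, σ_y = 429.5 → σ = 166 MPa, n = 2.58
  nickel superalloy: E = 203.0, α = 13.0, σ_y = 945.0 → σ = 504 MPa, n = 1.87
Beryllium has the lowest safety factor, n = 0.496.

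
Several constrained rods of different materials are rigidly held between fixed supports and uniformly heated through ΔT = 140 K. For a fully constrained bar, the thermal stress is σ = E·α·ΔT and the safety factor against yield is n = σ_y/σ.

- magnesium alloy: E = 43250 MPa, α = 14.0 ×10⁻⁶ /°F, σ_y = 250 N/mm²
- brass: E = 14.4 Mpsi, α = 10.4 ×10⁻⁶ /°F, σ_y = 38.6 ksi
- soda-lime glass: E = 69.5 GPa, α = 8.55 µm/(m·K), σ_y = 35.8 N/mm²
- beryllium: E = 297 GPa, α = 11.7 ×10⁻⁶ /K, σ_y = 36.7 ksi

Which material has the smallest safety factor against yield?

Per material, after unit conversion:
  magnesium alloy: E = 43.25, α = 25.2, σ_y = 250.0 → σ = 153 MPa, n = 1.64
  brass: E = 99.28, α = 18.7, σ_y = 266.1 → σ = 260 MPa, n = 1.02
  soda-lime glass: E = 69.50, α = 8.55, σ_y = 35.80 → σ = 83.2 MPa, n = 0.430
  beryllium: E = 297.0, α = 11.7, σ_y = 253.0 → σ = 486 MPa, n = 0.520
Smallest n: soda-lime glass with n = 0.430.

soda-lime glass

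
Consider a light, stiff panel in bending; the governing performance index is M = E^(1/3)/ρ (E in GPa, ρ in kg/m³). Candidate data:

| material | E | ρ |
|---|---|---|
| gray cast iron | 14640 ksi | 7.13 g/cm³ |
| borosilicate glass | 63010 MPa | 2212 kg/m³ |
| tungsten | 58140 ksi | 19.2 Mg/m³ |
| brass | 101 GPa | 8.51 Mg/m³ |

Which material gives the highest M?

After converting to SI:
  gray cast iron: E = 100.9 GPa, ρ = 7130 kg/m³
  borosilicate glass: E = 63.01 GPa, ρ = 2212 kg/m³
  tungsten: E = 400.9 GPa, ρ = 19200 kg/m³
  brass: E = 101.0 GPa, ρ = 8510 kg/m³
  borosilicate glass: M = 1.80×10⁻³
  gray cast iron: M = 0.653×10⁻³
  brass: M = 0.547×10⁻³
  tungsten: M = 0.384×10⁻³
Borosilicate glass ranks first.

borosilicate glass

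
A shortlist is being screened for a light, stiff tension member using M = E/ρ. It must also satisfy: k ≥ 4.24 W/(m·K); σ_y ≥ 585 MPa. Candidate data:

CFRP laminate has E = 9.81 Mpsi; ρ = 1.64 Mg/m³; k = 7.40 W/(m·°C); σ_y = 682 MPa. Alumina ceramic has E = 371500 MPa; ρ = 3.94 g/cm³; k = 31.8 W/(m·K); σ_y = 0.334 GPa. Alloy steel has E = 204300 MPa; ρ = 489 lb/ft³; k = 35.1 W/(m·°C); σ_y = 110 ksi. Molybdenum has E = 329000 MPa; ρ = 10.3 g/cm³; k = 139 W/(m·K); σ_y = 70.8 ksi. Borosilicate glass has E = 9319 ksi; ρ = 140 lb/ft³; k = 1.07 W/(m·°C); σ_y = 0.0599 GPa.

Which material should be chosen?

CFRP laminate

Screen on constraints: k ≥ 4.24 W/(m·K); σ_y ≥ 585 MPa. Survivors: CFRP laminate, alloy steel.
Putting every candidate on a common basis:
  CFRP laminate: E = 67.64 GPa, ρ = 1640 kg/m³
  alloy steel: E = 204.3 GPa, ρ = 7833 kg/m³
  CFRP laminate: M = 41.2 MN·m/kg
  alloy steel: M = 26.1 MN·m/kg
The maximum is for CFRP laminate.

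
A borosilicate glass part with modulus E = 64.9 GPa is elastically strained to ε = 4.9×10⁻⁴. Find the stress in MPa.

σ = E·ε = 64900 MPa × 4.9×10⁻⁴ = 31.8 MPa.

31.8 MPa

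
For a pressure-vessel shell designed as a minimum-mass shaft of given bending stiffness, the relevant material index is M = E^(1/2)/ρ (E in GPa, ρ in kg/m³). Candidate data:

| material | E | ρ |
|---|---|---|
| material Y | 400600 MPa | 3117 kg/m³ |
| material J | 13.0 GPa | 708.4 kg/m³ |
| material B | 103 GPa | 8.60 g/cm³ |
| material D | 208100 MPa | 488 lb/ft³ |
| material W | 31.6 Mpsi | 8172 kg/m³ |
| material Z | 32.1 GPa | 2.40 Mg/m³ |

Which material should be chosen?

Normalizing units and computing the index:
  material Y: E = 400.6 GPa, ρ = 3117 kg/m³
  material J: E = 13.00 GPa, ρ = 708.4 kg/m³
  material B: E = 103.0 GPa, ρ = 8600 kg/m³
  material D: E = 208.1 GPa, ρ = 7817 kg/m³
  material W: E = 217.9 GPa, ρ = 8172 kg/m³
  material Z: E = 32.10 GPa, ρ = 2400 kg/m³
  material Y: M = 6.42×10⁻³
  material J: M = 5.09×10⁻³
  material Z: M = 2.36×10⁻³
  material D: M = 1.85×10⁻³
  material W: M = 1.81×10⁻³
  material B: M = 1.18×10⁻³
Material Y has the largest M.

material Y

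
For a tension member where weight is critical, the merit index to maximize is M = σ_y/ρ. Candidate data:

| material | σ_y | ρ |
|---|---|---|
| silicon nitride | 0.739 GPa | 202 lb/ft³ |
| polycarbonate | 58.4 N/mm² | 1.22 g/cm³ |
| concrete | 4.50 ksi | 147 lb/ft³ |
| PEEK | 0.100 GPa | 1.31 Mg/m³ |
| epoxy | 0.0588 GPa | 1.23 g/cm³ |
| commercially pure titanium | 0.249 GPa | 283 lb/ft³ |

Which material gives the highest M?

After converting to SI:
  silicon nitride: σ_y = 739.0 MPa, ρ = 3236 kg/m³
  polycarbonate: σ_y = 58.40 MPa, ρ = 1220 kg/m³
  concrete: σ_y = 31.03 MPa, ρ = 2355 kg/m³
  PEEK: σ_y = 100.0 MPa, ρ = 1310 kg/m³
  epoxy: σ_y = 58.80 MPa, ρ = 1230 kg/m³
  commercially pure titanium: σ_y = 249.0 MPa, ρ = 4533 kg/m³
  silicon nitride: M = 228 kN·m/kg
  PEEK: M = 76.3 kN·m/kg
  commercially pure titanium: M = 54.9 kN·m/kg
  polycarbonate: M = 47.9 kN·m/kg
  epoxy: M = 47.8 kN·m/kg
  concrete: M = 13.2 kN·m/kg
Highest index: silicon nitride.

silicon nitride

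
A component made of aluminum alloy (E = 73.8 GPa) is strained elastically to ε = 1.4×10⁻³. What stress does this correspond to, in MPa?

σ = E·ε = 73800 MPa × 1.4×10⁻³ = 103 MPa.

103 MPa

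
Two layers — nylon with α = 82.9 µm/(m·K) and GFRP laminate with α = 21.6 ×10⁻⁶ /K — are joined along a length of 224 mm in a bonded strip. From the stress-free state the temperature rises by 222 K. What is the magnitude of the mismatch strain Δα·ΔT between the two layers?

0.0136

Δα = |82.9 − 21.6|×10⁻⁶/K = 61.3×10⁻⁶/K.
Mismatch strain = Δα·ΔT = 61.3×10⁻⁶ × 222.0 = 0.0136.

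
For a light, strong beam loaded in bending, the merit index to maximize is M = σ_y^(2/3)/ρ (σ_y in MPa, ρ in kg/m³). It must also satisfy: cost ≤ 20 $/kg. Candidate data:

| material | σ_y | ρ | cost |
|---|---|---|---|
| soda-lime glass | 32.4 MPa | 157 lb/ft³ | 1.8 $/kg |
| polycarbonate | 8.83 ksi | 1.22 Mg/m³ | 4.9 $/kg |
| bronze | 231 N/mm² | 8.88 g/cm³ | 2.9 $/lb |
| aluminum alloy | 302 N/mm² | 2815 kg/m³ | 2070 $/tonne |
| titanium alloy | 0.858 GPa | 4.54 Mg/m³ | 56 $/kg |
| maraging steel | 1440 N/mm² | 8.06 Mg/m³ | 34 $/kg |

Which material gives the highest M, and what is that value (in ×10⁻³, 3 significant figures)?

Screen on constraints: cost ≤ 20 $/kg. Survivors: soda-lime glass, polycarbonate, bronze, aluminum alloy.
After converting to SI:
  soda-lime glass: σ_y = 32.40 MPa, ρ = 2515 kg/m³
  polycarbonate: σ_y = 60.88 MPa, ρ = 1220 kg/m³
  bronze: σ_y = 231.0 MPa, ρ = 8880 kg/m³
  aluminum alloy: σ_y = 302.0 MPa, ρ = 2815 kg/m³
  aluminum alloy: M = 16.0×10⁻³
  polycarbonate: M = 12.7×10⁻³
  bronze: M = 4.24×10⁻³
  soda-lime glass: M = 4.04×10⁻³
Aluminum alloy has the largest M.

aluminum alloy, M = 16.0×10⁻³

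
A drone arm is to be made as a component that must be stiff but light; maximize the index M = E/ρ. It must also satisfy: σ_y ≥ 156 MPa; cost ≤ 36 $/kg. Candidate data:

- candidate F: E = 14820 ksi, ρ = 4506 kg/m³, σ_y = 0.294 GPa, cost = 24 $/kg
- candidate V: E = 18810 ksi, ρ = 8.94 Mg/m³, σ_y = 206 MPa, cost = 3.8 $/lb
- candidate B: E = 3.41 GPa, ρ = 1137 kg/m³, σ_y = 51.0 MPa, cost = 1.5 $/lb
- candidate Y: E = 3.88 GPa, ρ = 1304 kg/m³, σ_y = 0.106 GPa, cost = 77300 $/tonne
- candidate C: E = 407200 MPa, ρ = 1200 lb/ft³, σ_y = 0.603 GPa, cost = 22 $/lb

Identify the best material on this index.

candidate F

Screen on constraints: σ_y ≥ 156 MPa; cost ≤ 36 $/kg. Survivors: candidate F, candidate V.
Normalizing units and computing the index:
  candidate F: E = 102.2 GPa, ρ = 4506 kg/m³
  candidate V: E = 129.7 GPa, ρ = 8940 kg/m³
  candidate F: M = 22.7 MN·m/kg
  candidate V: M = 14.5 MN·m/kg
The maximum is for candidate F.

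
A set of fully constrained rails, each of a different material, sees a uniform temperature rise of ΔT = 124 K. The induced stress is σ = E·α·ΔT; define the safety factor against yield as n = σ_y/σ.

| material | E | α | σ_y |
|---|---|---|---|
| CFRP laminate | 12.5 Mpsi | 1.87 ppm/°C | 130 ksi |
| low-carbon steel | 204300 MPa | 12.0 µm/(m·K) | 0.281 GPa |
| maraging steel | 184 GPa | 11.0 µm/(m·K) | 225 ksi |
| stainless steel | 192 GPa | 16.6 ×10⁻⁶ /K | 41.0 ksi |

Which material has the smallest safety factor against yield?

stainless steel

Converting E to GPa, α to ×10⁻⁶/K, σ_y to MPa, then σ and n for each:
  CFRP laminate: E = 86.18, α = 1.87, σ_y = 896.3 → σ = 20.0 MPa, n = 44.9
  low-carbon steel: E = 204.3, α = 12.0, σ_y = 281.0 → σ = 304 MPa, n = 0.924
  maraging steel: E = 184.0, α = 11.0, σ_y = 1551 → σ = 251 MPa, n = 6.18
  stainless steel: E = 192.0, α = 16.6, σ_y = 282.7 → σ = 395 MPa, n = 0.715
Stainless steel has the lowest safety factor, n = 0.715.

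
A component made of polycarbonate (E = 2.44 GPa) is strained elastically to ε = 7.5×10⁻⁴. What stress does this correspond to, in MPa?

σ = E·ε = 2440 MPa × 7.5×10⁻⁴ = 1.83 MPa.

1.83 MPa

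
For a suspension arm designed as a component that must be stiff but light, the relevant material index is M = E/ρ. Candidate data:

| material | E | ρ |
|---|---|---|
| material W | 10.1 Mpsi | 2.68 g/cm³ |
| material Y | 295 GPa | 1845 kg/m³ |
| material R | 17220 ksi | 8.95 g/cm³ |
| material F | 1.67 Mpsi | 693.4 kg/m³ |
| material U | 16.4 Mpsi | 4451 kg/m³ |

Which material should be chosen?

material Y

Normalizing units and computing the index:
  material W: E = 69.64 GPa, ρ = 2680 kg/m³
  material Y: E = 295.0 GPa, ρ = 1845 kg/m³
  material R: E = 118.7 GPa, ρ = 8950 kg/m³
  material F: E = 11.51 GPa, ρ = 693.4 kg/m³
  material U: E = 113.1 GPa, ρ = 4451 kg/m³
  material Y: M = 160 MN·m/kg
  material W: M = 26.0 MN·m/kg
  material U: M = 25.4 MN·m/kg
  material F: M = 16.6 MN·m/kg
  material R: M = 13.3 MN·m/kg
Highest index: material Y.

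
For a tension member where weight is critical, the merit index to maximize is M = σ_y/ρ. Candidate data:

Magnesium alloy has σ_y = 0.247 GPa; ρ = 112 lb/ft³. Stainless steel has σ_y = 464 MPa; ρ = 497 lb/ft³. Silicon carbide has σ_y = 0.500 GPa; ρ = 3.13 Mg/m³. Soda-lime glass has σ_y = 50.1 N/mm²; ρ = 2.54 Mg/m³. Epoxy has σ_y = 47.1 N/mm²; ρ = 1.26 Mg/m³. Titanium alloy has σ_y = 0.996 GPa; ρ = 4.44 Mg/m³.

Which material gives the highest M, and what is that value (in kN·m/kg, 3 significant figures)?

titanium alloy, M = 224 kN·m/kg

Normalizing units and computing the index:
  magnesium alloy: σ_y = 247.0 MPa, ρ = 1794 kg/m³
  stainless steel: σ_y = 464.0 MPa, ρ = 7961 kg/m³
  silicon carbide: σ_y = 500.0 MPa, ρ = 3130 kg/m³
  soda-lime glass: σ_y = 50.10 MPa, ρ = 2540 kg/m³
  epoxy: σ_y = 47.10 MPa, ρ = 1260 kg/m³
  titanium alloy: σ_y = 996.0 MPa, ρ = 4440 kg/m³
  titanium alloy: M = 224 kN·m/kg
  silicon carbide: M = 160 kN·m/kg
  magnesium alloy: M = 138 kN·m/kg
  stainless steel: M = 58.3 kN·m/kg
  epoxy: M = 37.4 kN·m/kg
  soda-lime glass: M = 19.7 kN·m/kg
The maximum is for titanium alloy.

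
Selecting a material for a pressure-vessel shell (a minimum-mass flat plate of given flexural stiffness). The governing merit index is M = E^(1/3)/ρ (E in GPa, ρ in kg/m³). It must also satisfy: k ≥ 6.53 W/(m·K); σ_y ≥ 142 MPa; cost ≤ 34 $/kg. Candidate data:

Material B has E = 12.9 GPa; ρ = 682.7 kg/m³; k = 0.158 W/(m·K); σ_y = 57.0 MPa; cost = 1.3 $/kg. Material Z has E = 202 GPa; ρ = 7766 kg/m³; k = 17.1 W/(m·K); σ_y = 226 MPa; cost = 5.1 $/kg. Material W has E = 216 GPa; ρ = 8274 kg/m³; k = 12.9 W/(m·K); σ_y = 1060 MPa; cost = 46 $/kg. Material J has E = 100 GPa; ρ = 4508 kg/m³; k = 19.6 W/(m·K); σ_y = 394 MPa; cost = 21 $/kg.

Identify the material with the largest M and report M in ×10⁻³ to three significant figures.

material J, M = 1.03×10⁻³

Screen on constraints: k ≥ 6.53 W/(m·K); σ_y ≥ 142 MPa; cost ≤ 34 $/kg. Survivors: material Z, material J.
Evaluate M for each candidate:
  material J: M = 1.03×10⁻³
  material Z: M = 0.756×10⁻³
Highest index: material J.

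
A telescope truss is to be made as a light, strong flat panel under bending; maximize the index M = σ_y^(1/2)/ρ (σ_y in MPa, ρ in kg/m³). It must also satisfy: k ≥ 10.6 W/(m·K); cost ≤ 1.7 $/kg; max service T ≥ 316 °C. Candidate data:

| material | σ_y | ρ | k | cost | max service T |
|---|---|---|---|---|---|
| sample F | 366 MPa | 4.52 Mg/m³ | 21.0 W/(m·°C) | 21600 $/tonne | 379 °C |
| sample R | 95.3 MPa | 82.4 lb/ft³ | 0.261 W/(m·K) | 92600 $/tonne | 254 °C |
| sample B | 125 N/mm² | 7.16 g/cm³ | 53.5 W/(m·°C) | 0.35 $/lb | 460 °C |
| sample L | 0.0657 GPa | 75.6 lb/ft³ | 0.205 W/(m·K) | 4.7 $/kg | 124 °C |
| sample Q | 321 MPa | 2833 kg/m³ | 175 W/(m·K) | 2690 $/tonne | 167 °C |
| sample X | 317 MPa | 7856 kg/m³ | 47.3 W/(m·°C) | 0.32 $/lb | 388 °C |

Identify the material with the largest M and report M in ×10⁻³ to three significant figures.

sample X, M = 2.27×10⁻³

Screen on constraints: k ≥ 10.6 W/(m·K); cost ≤ 1.7 $/kg; max service T ≥ 316 °C. Survivors: sample B, sample X.
Convert each candidate to consistent units, then evaluate M:
  sample B: σ_y = 125.0 MPa, ρ = 7160 kg/m³
  sample X: σ_y = 317.0 MPa, ρ = 7856 kg/m³
  sample X: M = 2.27×10⁻³
  sample B: M = 1.56×10⁻³
Highest index: sample X.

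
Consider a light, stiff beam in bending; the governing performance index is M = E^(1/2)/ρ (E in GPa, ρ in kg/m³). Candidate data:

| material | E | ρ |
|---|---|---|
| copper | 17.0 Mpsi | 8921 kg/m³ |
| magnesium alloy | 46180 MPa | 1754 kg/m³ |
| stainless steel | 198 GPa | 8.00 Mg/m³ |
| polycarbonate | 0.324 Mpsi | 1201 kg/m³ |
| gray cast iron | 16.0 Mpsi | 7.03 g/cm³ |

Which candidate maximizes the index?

In SI units:
  copper: E = 117.2 GPa, ρ = 8921 kg/m³
  magnesium alloy: E = 46.18 GPa, ρ = 1754 kg/m³
  stainless steel: E = 198.0 GPa, ρ = 8000 kg/m³
  polycarbonate: E = 2.234 GPa, ρ = 1201 kg/m³
  gray cast iron: E = 110.3 GPa, ρ = 7030 kg/m³
  magnesium alloy: M = 3.87×10⁻³
  stainless steel: M = 1.76×10⁻³
  gray cast iron: M = 1.49×10⁻³
  polycarbonate: M = 1.24×10⁻³
  copper: M = 1.21×10⁻³
Magnesium alloy ranks first.

magnesium alloy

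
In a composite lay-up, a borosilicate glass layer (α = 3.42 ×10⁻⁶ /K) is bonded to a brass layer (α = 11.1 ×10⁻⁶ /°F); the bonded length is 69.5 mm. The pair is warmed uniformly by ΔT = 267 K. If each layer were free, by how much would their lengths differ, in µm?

307 µm

brass: α = 11.1×10⁻⁶/°F × 9/5 = 20.0×10⁻⁶/K.
Δα = |3.42 − 20.0|×10⁻⁶/K = 16.6×10⁻⁶/K.
ΔL_mismatch = Δα·L·ΔT = 16.6×10⁻⁶ × 69.5 mm × 267.0 K = 307 µm.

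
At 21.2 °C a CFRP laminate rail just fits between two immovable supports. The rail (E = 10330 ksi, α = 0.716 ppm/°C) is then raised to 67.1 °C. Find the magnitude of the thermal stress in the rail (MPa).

2.34 MPa

E = 10330 ksi = 71.22 GPa.
ΔT = 45.90 K. Constrained thermal stress σ = E·α·ΔT = 71.22×10³ MPa × 0.716×10⁻⁶ × 45.90 = 2.34 MPa (compressive).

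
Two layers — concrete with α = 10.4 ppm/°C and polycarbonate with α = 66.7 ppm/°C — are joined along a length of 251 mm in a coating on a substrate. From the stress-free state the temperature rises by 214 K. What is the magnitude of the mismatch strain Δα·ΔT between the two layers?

0.0120

Δα = |10.4 − 66.7|×10⁻⁶/K = 56.3×10⁻⁶/K.
Mismatch strain = Δα·ΔT = 56.3×10⁻⁶ × 214.0 = 0.0120.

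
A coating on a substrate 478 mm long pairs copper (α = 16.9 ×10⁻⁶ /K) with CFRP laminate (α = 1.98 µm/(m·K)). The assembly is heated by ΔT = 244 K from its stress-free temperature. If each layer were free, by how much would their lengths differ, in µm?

1740 µm

Δα = |16.9 − 1.98|×10⁻⁶/K = 14.9×10⁻⁶/K.
ΔL_mismatch = Δα·L·ΔT = 14.9×10⁻⁶ × 478.0 mm × 244.0 K = 1740 µm.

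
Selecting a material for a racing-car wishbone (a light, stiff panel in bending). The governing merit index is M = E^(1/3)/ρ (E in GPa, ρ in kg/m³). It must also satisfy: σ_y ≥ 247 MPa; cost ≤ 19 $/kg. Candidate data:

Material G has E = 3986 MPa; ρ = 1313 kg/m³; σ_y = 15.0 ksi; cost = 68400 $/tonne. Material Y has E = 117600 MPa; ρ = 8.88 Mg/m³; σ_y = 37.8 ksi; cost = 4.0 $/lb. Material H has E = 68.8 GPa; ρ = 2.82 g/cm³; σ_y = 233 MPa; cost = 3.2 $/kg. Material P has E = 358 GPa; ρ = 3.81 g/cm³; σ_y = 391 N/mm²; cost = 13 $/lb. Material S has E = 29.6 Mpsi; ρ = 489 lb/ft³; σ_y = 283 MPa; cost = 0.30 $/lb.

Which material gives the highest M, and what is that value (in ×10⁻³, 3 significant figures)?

Screen on constraints: σ_y ≥ 247 MPa; cost ≤ 19 $/kg. Survivors: material Y, material S.
In SI units:
  material Y: E = 117.6 GPa, ρ = 8880 kg/m³
  material S: E = 204.1 GPa, ρ = 7833 kg/m³
  material S: M = 0.752×10⁻³
  material Y: M = 0.552×10⁻³
Material S has the largest M.

material S, M = 0.752×10⁻³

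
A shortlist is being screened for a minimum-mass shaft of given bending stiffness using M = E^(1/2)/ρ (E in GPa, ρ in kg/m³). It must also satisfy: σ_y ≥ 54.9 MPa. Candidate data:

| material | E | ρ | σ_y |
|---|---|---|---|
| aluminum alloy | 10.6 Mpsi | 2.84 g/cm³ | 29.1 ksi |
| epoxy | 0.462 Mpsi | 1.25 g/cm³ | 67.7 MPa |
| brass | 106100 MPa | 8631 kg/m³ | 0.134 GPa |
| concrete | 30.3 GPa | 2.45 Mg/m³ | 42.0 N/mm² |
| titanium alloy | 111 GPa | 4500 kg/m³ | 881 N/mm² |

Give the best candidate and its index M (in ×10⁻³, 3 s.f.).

Screen on constraints: σ_y ≥ 54.9 MPa. Survivors: aluminum alloy, epoxy, brass, titanium alloy.
Convert each candidate to consistent units, then evaluate M:
  aluminum alloy: E = 73.08 GPa, ρ = 2840 kg/m³
  epoxy: E = 3.185 GPa, ρ = 1250 kg/m³
  brass: E = 106.1 GPa, ρ = 8631 kg/m³
  titanium alloy: E = 111.0 GPa, ρ = 4500 kg/m³
  aluminum alloy: M = 3.01×10⁻³
  titanium alloy: M = 2.34×10⁻³
  epoxy: M = 1.43×10⁻³
  brass: M = 1.19×10⁻³
Aluminum alloy has the largest M.

aluminum alloy, M = 3.01×10⁻³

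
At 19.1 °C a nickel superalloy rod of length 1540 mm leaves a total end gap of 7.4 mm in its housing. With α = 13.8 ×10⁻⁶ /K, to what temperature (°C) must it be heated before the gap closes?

367 °C

α·L₀·ΔT = 7.4 mm ⇒ ΔT = 7.4 / (13.8×10⁻⁶ × 1540.0) = 348.2 K.
T = 19.1 + 348.2 = 367.3 °C.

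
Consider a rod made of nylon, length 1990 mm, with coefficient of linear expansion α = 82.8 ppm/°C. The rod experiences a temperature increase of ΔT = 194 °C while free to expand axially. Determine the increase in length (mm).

32.0 mm

ΔL = α·L₀·ΔT = 82.8×10⁻⁶ × 1990 mm × 194.0 K = 32.0 mm.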